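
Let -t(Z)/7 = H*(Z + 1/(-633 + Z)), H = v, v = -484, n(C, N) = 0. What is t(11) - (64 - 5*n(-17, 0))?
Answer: 11568750/311 ≈ 37199.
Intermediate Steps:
H = -484
t(Z) = 3388*Z + 3388/(-633 + Z) (t(Z) = -(-3388)*(Z + 1/(-633 + Z)) = -7*(-484*Z - 484/(-633 + Z)) = 3388*Z + 3388/(-633 + Z))
t(11) - (64 - 5*n(-17, 0)) = 3388*(1 + 11² - 633*11)/(-633 + 11) - (64 - 5*0) = 3388*(1 + 121 - 6963)/(-622) - (64 + 0) = 3388*(-1/622)*(-6841) - 1*64 = 11588654/311 - 64 = 11568750/311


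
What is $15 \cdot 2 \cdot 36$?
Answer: $1080$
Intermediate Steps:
$15 \cdot 2 \cdot 36 = 30 \cdot 36 = 1080$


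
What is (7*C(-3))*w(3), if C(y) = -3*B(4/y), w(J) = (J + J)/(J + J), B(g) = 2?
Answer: -42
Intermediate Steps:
w(J) = 1 (w(J) = (2*J)/((2*J)) = (2*J)*(1/(2*J)) = 1)
C(y) = -6 (C(y) = -3*2 = -6)
(7*C(-3))*w(3) = (7*(-6))*1 = -42*1 = -42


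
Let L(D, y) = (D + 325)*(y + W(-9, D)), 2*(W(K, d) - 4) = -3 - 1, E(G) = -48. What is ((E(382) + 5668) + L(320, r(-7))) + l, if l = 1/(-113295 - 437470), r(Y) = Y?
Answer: 1319082174/550765 ≈ 2395.0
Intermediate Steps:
W(K, d) = 2 (W(K, d) = 4 + (-3 - 1)/2 = 4 + (½)*(-4) = 4 - 2 = 2)
L(D, y) = (2 + y)*(325 + D) (L(D, y) = (D + 325)*(y + 2) = (325 + D)*(2 + y) = (2 + y)*(325 + D))
l = -1/550765 (l = 1/(-550765) = -1/550765 ≈ -1.8157e-6)
((E(382) + 5668) + L(320, r(-7))) + l = ((-48 + 5668) + (650 + 2*320 + 325*(-7) + 320*(-7))) - 1/550765 = (5620 + (650 + 640 - 2275 - 2240)) - 1/550765 = (5620 - 3225) - 1/550765 = 2395 - 1/550765 = 1319082174/550765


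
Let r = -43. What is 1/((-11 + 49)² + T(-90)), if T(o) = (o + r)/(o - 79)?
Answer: 169/244169 ≈ 0.00069214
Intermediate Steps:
T(o) = (-43 + o)/(-79 + o) (T(o) = (o - 43)/(o - 79) = (-43 + o)/(-79 + o))
1/((-11 + 49)² + T(-90)) = 1/((-11 + 49)² + (-43 - 90)/(-79 - 90)) = 1/(38² - 133/(-169)) = 1/(1444 - 1/169*(-133)) = 1/(1444 + 133/169) = 1/(244169/169) = 169/244169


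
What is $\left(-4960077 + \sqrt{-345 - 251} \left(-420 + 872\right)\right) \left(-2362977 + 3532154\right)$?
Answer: $-5799207946629 + 1056936008 i \sqrt{149} \approx -5.7992 \cdot 10^{12} + 1.2902 \cdot 10^{10} i$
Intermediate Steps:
$\left(-4960077 + \sqrt{-345 - 251} \left(-420 + 872\right)\right) \left(-2362977 + 3532154\right) = \left(-4960077 + \sqrt{-596} \cdot 452\right) 1169177 = \left(-4960077 + 2 i \sqrt{149} \cdot 452\right) 1169177 = \left(-4960077 + 904 i \sqrt{149}\right) 1169177 = -5799207946629 + 1056936008 i \sqrt{149}$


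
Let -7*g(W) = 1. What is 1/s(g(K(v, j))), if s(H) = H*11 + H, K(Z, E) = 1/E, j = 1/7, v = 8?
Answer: -7/12 ≈ -0.58333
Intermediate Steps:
j = 1/7 ≈ 0.14286
g(W) = -1/7 (g(W) = -1/7*1 = -1/7)
s(H) = 12*H (s(H) = 11*H + H = 12*H)
1/s(g(K(v, j))) = 1/(12*(-1/7)) = 1/(-12/7) = -7/12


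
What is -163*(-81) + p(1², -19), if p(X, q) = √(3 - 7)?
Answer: 13203 + 2*I ≈ 13203.0 + 2.0*I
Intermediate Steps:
p(X, q) = 2*I (p(X, q) = √(-4) = 2*I)
-163*(-81) + p(1², -19) = -163*(-81) + 2*I = 13203 + 2*I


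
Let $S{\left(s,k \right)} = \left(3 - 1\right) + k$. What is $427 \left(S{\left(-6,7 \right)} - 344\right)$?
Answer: $-143045$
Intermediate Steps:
$S{\left(s,k \right)} = 2 + k$
$427 \left(S{\left(-6,7 \right)} - 344\right) = 427 \left(\left(2 + 7\right) - 344\right) = 427 \left(9 - 344\right) = 427 \left(-335\right) = -143045$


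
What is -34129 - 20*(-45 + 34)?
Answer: -33909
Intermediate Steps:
-34129 - 20*(-45 + 34) = -34129 - 20*(-11) = -34129 + 220 = -33909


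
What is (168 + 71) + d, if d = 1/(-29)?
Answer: 6930/29 ≈ 238.97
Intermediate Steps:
d = -1/29 ≈ -0.034483
(168 + 71) + d = (168 + 71) - 1/29 = 239 - 1/29 = 6930/29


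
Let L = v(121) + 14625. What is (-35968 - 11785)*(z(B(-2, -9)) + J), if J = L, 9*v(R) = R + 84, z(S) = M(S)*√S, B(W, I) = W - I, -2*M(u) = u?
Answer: -6295277990/9 + 334271*√7/2 ≈ -6.9903e+8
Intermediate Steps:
M(u) = -u/2
z(S) = -S^(3/2)/2 (z(S) = (-S/2)*√S = -S^(3/2)/2)
v(R) = 28/3 + R/9 (v(R) = (R + 84)/9 = (84 + R)/9 = 28/3 + R/9)
L = 131830/9 (L = (28/3 + (⅑)*121) + 14625 = (28/3 + 121/9) + 14625 = 205/9 + 14625 = 131830/9 ≈ 14648.)
J = 131830/9 ≈ 14648.
(-35968 - 11785)*(z(B(-2, -9)) + J) = (-35968 - 11785)*(-(-2 - 1*(-9))^(3/2)/2 + 131830/9) = -47753*(-(-2 + 9)^(3/2)/2 + 131830/9) = -47753*(-7*√7/2 + 131830/9) = -47753*(131830/9 - 7*√7/2) = -6295277990/9 + 334271*√7/2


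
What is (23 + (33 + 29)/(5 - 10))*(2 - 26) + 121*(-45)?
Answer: -28497/5 ≈ -5699.4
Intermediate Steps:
(23 + (33 + 29)/(5 - 10))*(2 - 26) + 121*(-45) = (23 + 62/(-5))*(-24) - 5445 = (23 + 62*(-⅕))*(-24) - 5445 = (23 - 62/5)*(-24) - 5445 = (53/5)*(-24) - 5445 = -1272/5 - 5445 = -28497/5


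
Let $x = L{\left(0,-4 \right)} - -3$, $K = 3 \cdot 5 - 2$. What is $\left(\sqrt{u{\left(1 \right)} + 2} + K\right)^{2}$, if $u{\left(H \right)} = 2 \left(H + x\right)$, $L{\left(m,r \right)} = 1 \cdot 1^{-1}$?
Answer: $181 + 52 \sqrt{3} \approx 271.07$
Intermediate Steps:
$L{\left(m,r \right)} = 1$ ($L{\left(m,r \right)} = 1 \cdot 1 = 1$)
$K = 13$ ($K = 15 - 2 = 13$)
$x = 4$ ($x = 1 - -3 = 1 + 3 = 4$)
$u{\left(H \right)} = 8 + 2 H$ ($u{\left(H \right)} = 2 \left(H + 4\right) = 2 \left(4 + H\right) = 8 + 2 H$)
$\left(\sqrt{u{\left(1 \right)} + 2} + K\right)^{2} = \left(\sqrt{\left(8 + 2 \cdot 1\right) + 2} + 13\right)^{2} = \left(\sqrt{\left(8 + 2\right) + 2} + 13\right)^{2} = \left(\sqrt{10 + 2} + 13\right)^{2} = \left(\sqrt{12} + 13\right)^{2} = \left(2 \sqrt{3} + 13\right)^{2} = \left(13 + 2 \sqrt{3}\right)^{2}$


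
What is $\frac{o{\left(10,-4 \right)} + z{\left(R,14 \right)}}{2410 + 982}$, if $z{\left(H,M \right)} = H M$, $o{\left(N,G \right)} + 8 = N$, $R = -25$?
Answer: $- \frac{87}{848} \approx -0.10259$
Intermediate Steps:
$o{\left(N,G \right)} = -8 + N$
$\frac{o{\left(10,-4 \right)} + z{\left(R,14 \right)}}{2410 + 982} = \frac{\left(-8 + 10\right) - 350}{2410 + 982} = \frac{2 - 350}{3392} = \left(-348\right) \frac{1}{3392} = - \frac{87}{848}$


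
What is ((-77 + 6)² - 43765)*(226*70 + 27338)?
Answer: -1671250392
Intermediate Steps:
((-77 + 6)² - 43765)*(226*70 + 27338) = ((-71)² - 43765)*(15820 + 27338) = (5041 - 43765)*43158 = -38724*43158 = -1671250392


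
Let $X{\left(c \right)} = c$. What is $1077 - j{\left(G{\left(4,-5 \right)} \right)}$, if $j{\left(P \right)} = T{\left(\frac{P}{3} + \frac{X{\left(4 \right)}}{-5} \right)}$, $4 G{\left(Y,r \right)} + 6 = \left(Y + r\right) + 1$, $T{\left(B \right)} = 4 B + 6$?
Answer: $\frac{5381}{5} \approx 1076.2$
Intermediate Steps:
$T{\left(B \right)} = 6 + 4 B$
$G{\left(Y,r \right)} = - \frac{5}{4} + \frac{Y}{4} + \frac{r}{4}$ ($G{\left(Y,r \right)} = - \frac{3}{2} + \frac{\left(Y + r\right) + 1}{4} = - \frac{3}{2} + \frac{1 + Y + r}{4} = - \frac{3}{2} + \left(\frac{1}{4} + \frac{Y}{4} + \frac{r}{4}\right) = - \frac{5}{4} + \frac{Y}{4} + \frac{r}{4}$)
$j{\left(P \right)} = \frac{14}{5} + \frac{4 P}{3}$ ($j{\left(P \right)} = 6 + 4 \left(\frac{P}{3} + \frac{4}{-5}\right) = 6 + 4 \left(P \frac{1}{3} + 4 \left(- \frac{1}{5}\right)\right) = 6 + 4 \left(\frac{P}{3} - \frac{4}{5}\right) = 6 + 4 \left(- \frac{4}{5} + \frac{P}{3}\right) = 6 + \left(- \frac{16}{5} + \frac{4 P}{3}\right) = \frac{14}{5} + \frac{4 P}{3}$)
$1077 - j{\left(G{\left(4,-5 \right)} \right)} = 1077 - \left(\frac{14}{5} + \frac{4 \left(- \frac{5}{4} + \frac{1}{4} \cdot 4 + \frac{1}{4} \left(-5\right)\right)}{3}\right) = 1077 - \left(\frac{14}{5} + \frac{4 \left(- \frac{5}{4} + 1 - \frac{5}{4}\right)}{3}\right) = 1077 - \left(\frac{14}{5} + \frac{4}{3} \left(- \frac{3}{2}\right)\right) = 1077 - \left(\frac{14}{5} - 2\right) = 1077 - \frac{4}{5} = \frac{5381}{5}$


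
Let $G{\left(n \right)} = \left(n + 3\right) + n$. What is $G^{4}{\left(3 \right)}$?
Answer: $6561$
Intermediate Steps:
$G{\left(n \right)} = 3 + 2 n$ ($G{\left(n \right)} = \left(3 + n\right) + n = 3 + 2 n$)
$G^{4}{\left(3 \right)} = \left(3 + 2 \cdot 3\right)^{4} = \left(3 + 6\right)^{4} = 9^{4} = 6561$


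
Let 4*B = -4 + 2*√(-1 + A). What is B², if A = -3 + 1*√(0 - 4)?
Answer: I/2 - √(-4 + 2*I) ≈ -0.48587 - 1.5582*I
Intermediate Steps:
A = -3 + 2*I (A = -3 + 1*√(-4) = -3 + 1*(2*I) = -3 + 2*I ≈ -3.0 + 2.0*I)
B = -1 + √(-4 + 2*I)/2 (B = (-4 + 2*√(-1 + (-3 + 2*I)))/4 = (-4 + 2*√(-4 + 2*I))/4 = -1 + √(-4 + 2*I)/2 ≈ -0.75707 + 1.0291*I)
B² = (-1 + √(-4 + 2*I)/2)²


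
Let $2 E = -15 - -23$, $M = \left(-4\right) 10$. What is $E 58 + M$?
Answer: $192$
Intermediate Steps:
$M = -40$
$E = 4$ ($E = \frac{-15 - -23}{2} = \frac{-15 + 23}{2} = \frac{1}{2} \cdot 8 = 4$)
$E 58 + M = 4 \cdot 58 - 40 = 232 - 40 = 192$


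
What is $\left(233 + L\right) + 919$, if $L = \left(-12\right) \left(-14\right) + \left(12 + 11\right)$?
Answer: $1343$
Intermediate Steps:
$L = 191$ ($L = 168 + 23 = 191$)
$\left(233 + L\right) + 919 = \left(233 + 191\right) + 919 = 424 + 919 = 1343$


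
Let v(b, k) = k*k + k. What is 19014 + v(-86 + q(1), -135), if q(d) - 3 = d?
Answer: 37104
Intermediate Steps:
q(d) = 3 + d
v(b, k) = k + k² (v(b, k) = k² + k = k + k²)
19014 + v(-86 + q(1), -135) = 19014 - 135*(1 - 135) = 19014 - 135*(-134) = 19014 + 18090 = 37104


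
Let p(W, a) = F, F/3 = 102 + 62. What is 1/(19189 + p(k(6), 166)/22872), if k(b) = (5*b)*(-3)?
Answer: 1906/36574275 ≈ 5.2113e-5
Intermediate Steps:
k(b) = -15*b
F = 492 (F = 3*(102 + 62) = 3*164 = 492)
p(W, a) = 492
1/(19189 + p(k(6), 166)/22872) = 1/(19189 + 492/22872) = 1/(19189 + 492*(1/22872)) = 1/(19189 + 41/1906) = 1/(36574275/1906) = 1906/36574275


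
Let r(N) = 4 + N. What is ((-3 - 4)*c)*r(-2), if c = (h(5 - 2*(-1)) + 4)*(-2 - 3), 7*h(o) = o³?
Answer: 3710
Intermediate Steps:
h(o) = o³/7
c = -265 (c = ((5 - 2*(-1))³/7 + 4)*(-2 - 3) = ((5 + 2)³/7 + 4)*(-5) = ((⅐)*7³ + 4)*(-5) = ((⅐)*343 + 4)*(-5) = (49 + 4)*(-5) = 53*(-5) = -265)
((-3 - 4)*c)*r(-2) = ((-3 - 4)*(-265))*(4 - 2) = -7*(-265)*2 = 1855*2 = 3710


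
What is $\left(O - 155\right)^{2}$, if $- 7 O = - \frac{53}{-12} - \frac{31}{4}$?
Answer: $\frac{10530025}{441} \approx 23878.0$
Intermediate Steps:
$O = \frac{10}{21}$ ($O = - \frac{- \frac{53}{-12} - \frac{31}{4}}{7} = - \frac{\left(-53\right) \left(- \frac{1}{12}\right) - \frac{31}{4}}{7} = - \frac{\frac{53}{12} - \frac{31}{4}}{7} = \left(- \frac{1}{7}\right) \left(- \frac{10}{3}\right) = \frac{10}{21} \approx 0.47619$)
$\left(O - 155\right)^{2} = \left(\frac{10}{21} - 155\right)^{2} = \left(- \frac{3245}{21}\right)^{2} = \frac{10530025}{441}$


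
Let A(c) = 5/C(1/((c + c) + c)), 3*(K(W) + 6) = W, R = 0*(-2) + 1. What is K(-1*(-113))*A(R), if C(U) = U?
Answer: 475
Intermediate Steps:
R = 1 (R = 0 + 1 = 1)
K(W) = -6 + W/3
A(c) = 15*c (A(c) = 5/(1/((c + c) + c)) = 5/(1/(2*c + c)) = 5/(1/(3*c)) = 5/((1/(3*c))) = 5*(3*c) = 15*c)
K(-1*(-113))*A(R) = (-6 + (-1*(-113))/3)*(15*1) = (-6 + (1/3)*113)*15 = (-6 + 113/3)*15 = (95/3)*15 = 475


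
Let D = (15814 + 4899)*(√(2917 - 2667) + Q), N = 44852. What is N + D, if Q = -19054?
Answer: -394620650 + 103565*√10 ≈ -3.9429e+8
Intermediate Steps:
D = -394665502 + 103565*√10 (D = (15814 + 4899)*(√(2917 - 2667) - 19054) = 20713*(√250 - 19054) = 20713*(5*√10 - 19054) = 20713*(-19054 + 5*√10) = -394665502 + 103565*√10 ≈ -3.9434e+8)
N + D = 44852 + (-394665502 + 103565*√10) = -394620650 + 103565*√10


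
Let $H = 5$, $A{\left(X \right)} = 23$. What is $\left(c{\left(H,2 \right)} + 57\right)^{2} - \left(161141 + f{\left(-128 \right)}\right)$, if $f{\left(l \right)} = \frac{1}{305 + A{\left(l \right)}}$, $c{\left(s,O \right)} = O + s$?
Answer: $- \frac{51510761}{328} \approx -1.5705 \cdot 10^{5}$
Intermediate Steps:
$f{\left(l \right)} = \frac{1}{328}$ ($f{\left(l \right)} = \frac{1}{305 + 23} = \frac{1}{328}$)
$\left(c{\left(H,2 \right)} + 57\right)^{2} - \left(161141 + f{\left(-128 \right)}\right) = \left(\left(2 + 5\right) + 57\right)^{2} - \frac{52854249}{328} = \left(7 + 57\right)^{2} - \frac{52854249}{328} = 64^{2} - \frac{52854249}{328} = 4096 - \frac{52854249}{328} = - \frac{51510761}{328}$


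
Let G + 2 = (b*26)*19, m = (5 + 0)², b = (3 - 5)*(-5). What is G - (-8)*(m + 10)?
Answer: 5218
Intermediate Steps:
b = 10 (b = -2*(-5) = 10)
m = 25 (m = 5² = 25)
G = 4938 (G = -2 + (10*26)*19 = -2 + 260*19 = -2 + 4940 = 4938)
G - (-8)*(m + 10) = 4938 - (-8)*(25 + 10) = 4938 - (-8)*35 = 4938 - 1*(-280) = 4938 + 280 = 5218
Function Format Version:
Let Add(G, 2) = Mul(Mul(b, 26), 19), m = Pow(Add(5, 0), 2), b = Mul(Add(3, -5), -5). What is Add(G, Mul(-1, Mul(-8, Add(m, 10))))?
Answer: 5218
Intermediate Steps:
b = 10 (b = Mul(-2, -5) = 10)
m = 25 (m = Pow(5, 2) = 25)
G = 4938 (G = Add(-2, Mul(Mul(10, 26), 19)) = Add(-2, Mul(260, 19)) = Add(-2, 4940) = 4938)
Add(G, Mul(-1, Mul(-8, Add(m, 10)))) = Add(4938, Mul(-1, Mul(-8, Add(25, 10)))) = Add(4938, Mul(-1, Mul(-8, 35))) = Add(4938, Mul(-1, -280)) = Add(4938, 280) = 5218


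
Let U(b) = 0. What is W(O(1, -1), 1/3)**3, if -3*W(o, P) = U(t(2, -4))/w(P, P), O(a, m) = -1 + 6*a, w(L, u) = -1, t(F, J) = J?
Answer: 0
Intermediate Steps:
W(o, P) = 0 (W(o, P) = -0/(-1) = -0*(-1) = -1/3*0 = 0)
W(O(1, -1), 1/3)**3 = 0**3 = 0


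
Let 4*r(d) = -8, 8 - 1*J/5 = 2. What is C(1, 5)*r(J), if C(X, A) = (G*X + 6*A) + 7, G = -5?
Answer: -64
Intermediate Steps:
J = 30 (J = 40 - 5*2 = 40 - 10 = 30)
C(X, A) = 7 - 5*X + 6*A (C(X, A) = (-5*X + 6*A) + 7 = 7 - 5*X + 6*A)
r(d) = -2 (r(d) = (¼)*(-8) = -2)
C(1, 5)*r(J) = (7 - 5*1 + 6*5)*(-2) = (7 - 5 + 30)*(-2) = 32*(-2) = -64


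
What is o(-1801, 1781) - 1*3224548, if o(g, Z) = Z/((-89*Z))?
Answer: -286984773/89 ≈ -3.2245e+6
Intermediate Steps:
o(g, Z) = -1/89 (o(g, Z) = Z*(-1/(89*Z)) = -1/89)
o(-1801, 1781) - 1*3224548 = -1/89 - 1*3224548 = -1/89 - 3224548 = -286984773/89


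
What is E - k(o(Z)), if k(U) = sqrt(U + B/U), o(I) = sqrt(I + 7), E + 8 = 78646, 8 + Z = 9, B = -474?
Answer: 78638 - I*2**(3/4)*sqrt(233)/2 ≈ 78638.0 - 12.836*I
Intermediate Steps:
Z = 1 (Z = -8 + 9 = 1)
E = 78638 (E = -8 + 78646 = 78638)
o(I) = sqrt(7 + I)
k(U) = sqrt(U - 474/U)
E - k(o(Z)) = 78638 - sqrt(sqrt(7 + 1) - 474/sqrt(7 + 1)) = 78638 - sqrt(sqrt(8) - 474*sqrt(2)/4) = 78638 - sqrt(2*sqrt(2) - 474*sqrt(2)/4) = 78638 - sqrt(2*sqrt(2) - 237*sqrt(2)/2) = 78638 - sqrt(-233*sqrt(2)/2) = 78638 - I*2**(3/4)*2*sqrt(233)/4 = 78638 - I*2**(3/4)*sqrt(233)/2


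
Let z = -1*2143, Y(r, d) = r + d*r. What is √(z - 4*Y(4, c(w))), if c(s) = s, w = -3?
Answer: I*√2111 ≈ 45.946*I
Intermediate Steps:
z = -2143
√(z - 4*Y(4, c(w))) = √(-2143 - 16*(1 - 3)) = √(-2143 - 16*(-2)) = √(-2143 - 4*(-8)) = √(-2143 + 32) = √(-2111) = I*√2111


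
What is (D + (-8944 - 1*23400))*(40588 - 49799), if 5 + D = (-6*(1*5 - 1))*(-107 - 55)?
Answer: 262154271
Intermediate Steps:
D = 3883 (D = -5 + (-6*(1*5 - 1))*(-107 - 55) = -5 - 6*(5 - 1)*(-162) = -5 - 6*4*(-162) = -5 - 24*(-162) = -5 + 3888 = 3883)
(D + (-8944 - 1*23400))*(40588 - 49799) = (3883 + (-8944 - 1*23400))*(40588 - 49799) = (3883 + (-8944 - 23400))*(-9211) = (3883 - 32344)*(-9211) = -28461*(-9211) = 262154271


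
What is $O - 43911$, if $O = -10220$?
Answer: $-54131$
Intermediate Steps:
$O - 43911 = -10220 - 43911 = -54131$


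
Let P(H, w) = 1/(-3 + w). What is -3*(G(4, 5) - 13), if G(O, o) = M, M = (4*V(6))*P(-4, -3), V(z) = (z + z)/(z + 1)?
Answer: 297/7 ≈ 42.429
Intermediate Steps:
V(z) = 2*z/(1 + z) (V(z) = (2*z)/(1 + z) = 2*z/(1 + z))
M = -8/7 (M = (4*(2*6/(1 + 6)))/(-3 - 3) = (4*(2*6/7))/(-6) = (4*(2*6*(⅐)))*(-⅙) = (4*(12/7))*(-⅙) = (48/7)*(-⅙) = -8/7 ≈ -1.1429)
G(O, o) = -8/7
-3*(G(4, 5) - 13) = -3*(-8/7 - 13) = -3*(-99/7) = 297/7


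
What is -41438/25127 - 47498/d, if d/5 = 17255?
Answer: -280502688/127519525 ≈ -2.1997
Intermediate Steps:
d = 86275 (d = 5*17255 = 86275)
-41438/25127 - 47498/d = -41438/25127 - 47498/86275 = -41438*1/25127 - 47498*1/86275 = -41438/25127 - 2794/5075 = -280502688/127519525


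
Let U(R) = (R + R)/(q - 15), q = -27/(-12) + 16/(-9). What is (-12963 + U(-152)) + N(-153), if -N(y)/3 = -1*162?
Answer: -6514527/523 ≈ -12456.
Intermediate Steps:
q = 17/36 (q = -27*(-1/12) + 16*(-⅑) = 9/4 - 16/9 = 17/36 ≈ 0.47222)
U(R) = -72*R/523 (U(R) = (R + R)/(17/36 - 15) = (2*R)/(-523/36) = (2*R)*(-36/523) = -72*R/523)
N(y) = 486 (N(y) = -(-3)*162 = -3*(-162) = 486)
(-12963 + U(-152)) + N(-153) = (-12963 - 72/523*(-152)) + 486 = (-12963 + 10944/523) + 486 = -6768705/523 + 486 = -6514527/523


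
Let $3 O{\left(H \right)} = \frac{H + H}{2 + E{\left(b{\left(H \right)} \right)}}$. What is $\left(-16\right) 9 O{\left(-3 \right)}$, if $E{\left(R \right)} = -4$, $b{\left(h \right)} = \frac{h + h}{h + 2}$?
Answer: $-144$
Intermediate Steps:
$b{\left(h \right)} = \frac{2 h}{2 + h}$
$O{\left(H \right)} = - \frac{H}{3}$ ($O{\left(H \right)} = \frac{\left(H + H\right) \frac{1}{2 - 4}}{3} = \frac{2 H \frac{1}{-2}}{3} = \frac{2 H \left(- \frac{1}{2}\right)}{3} = \frac{\left(-1\right) H}{3} = - \frac{H}{3}$)
$\left(-16\right) 9 O{\left(-3 \right)} = \left(-16\right) 9 \left(\left(- \frac{1}{3}\right) \left(-3\right)\right) = \left(-144\right) 1 = -144$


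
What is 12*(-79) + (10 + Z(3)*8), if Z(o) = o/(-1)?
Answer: -962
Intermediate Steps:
Z(o) = -o (Z(o) = o*(-1) = -o)
12*(-79) + (10 + Z(3)*8) = 12*(-79) + (10 - 1*3*8) = -948 + (10 - 3*8) = -948 + (10 - 24) = -948 - 14 = -962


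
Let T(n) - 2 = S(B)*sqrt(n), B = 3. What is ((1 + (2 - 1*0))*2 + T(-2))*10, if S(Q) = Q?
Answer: 80 + 30*I*sqrt(2) ≈ 80.0 + 42.426*I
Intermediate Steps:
T(n) = 2 + 3*sqrt(n)
((1 + (2 - 1*0))*2 + T(-2))*10 = ((1 + (2 - 1*0))*2 + (2 + 3*sqrt(-2)))*10 = ((1 + (2 + 0))*2 + (2 + 3*(I*sqrt(2))))*10 = ((1 + 2)*2 + (2 + 3*I*sqrt(2)))*10 = (3*2 + (2 + 3*I*sqrt(2)))*10 = (6 + (2 + 3*I*sqrt(2)))*10 = (8 + 3*I*sqrt(2))*10 = 80 + 30*I*sqrt(2)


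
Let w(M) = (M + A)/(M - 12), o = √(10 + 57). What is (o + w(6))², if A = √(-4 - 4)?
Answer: (-3 + 3*√67 - I*√2)²/9 ≈ 51.407 - 6.7744*I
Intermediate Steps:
o = √67 ≈ 8.1853
A = 2*I*√2 (A = √(-8) = 2*I*√2 ≈ 2.8284*I)
w(M) = (M + 2*I*√2)/(-12 + M) (w(M) = (M + 2*I*√2)/(M - 12) = (M + 2*I*√2)/(-12 + M))
(o + w(6))² = (√67 + (6 + 2*I*√2)/(-12 + 6))² = (√67 + (6 + 2*I*√2)/(-6))² = (√67 - (6 + 2*I*√2)/6)² = (√67 + (-1 - I*√2/3))² = (-1 + √67 - I*√2/3)²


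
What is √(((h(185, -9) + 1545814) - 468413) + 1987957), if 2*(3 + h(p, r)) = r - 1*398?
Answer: √12260606/2 ≈ 1750.8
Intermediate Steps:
h(p, r) = -202 + r/2 (h(p, r) = -3 + (r - 1*398)/2 = -3 + (r - 398)/2 = -3 + (-398 + r)/2 = -3 + (-199 + r/2) = -202 + r/2)
√(((h(185, -9) + 1545814) - 468413) + 1987957) = √((((-202 + (½)*(-9)) + 1545814) - 468413) + 1987957) = √((((-202 - 9/2) + 1545814) - 468413) + 1987957) = √(((-413/2 + 1545814) - 468413) + 1987957) = √((3091215/2 - 468413) + 1987957) = √(2154389/2 + 1987957) = √(6130303/2) = √12260606/2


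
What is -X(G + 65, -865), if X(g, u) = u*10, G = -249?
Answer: 8650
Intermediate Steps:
X(g, u) = 10*u
-X(G + 65, -865) = -10*(-865) = -1*(-8650) = 8650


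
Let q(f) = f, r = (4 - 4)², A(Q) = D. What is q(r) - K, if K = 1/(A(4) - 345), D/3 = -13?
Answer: 1/384 ≈ 0.0026042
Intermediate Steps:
D = -39 (D = 3*(-13) = -39)
A(Q) = -39
r = 0 (r = 0² = 0)
K = -1/384 (K = 1/(-39 - 345) = 1/(-384) = -1/384 ≈ -0.0026042)
q(r) - K = 0 - 1*(-1/384) = 0 + 1/384 = 1/384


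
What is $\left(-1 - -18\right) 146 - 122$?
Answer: $2360$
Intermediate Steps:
$\left(-1 - -18\right) 146 - 122 = \left(-1 + 18\right) 146 - 122 = 17 \cdot 146 - 122 = 2482 - 122 = 2360$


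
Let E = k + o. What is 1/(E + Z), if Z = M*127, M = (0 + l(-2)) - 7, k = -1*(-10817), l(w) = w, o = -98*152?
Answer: -1/5222 ≈ -0.00019150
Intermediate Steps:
o = -14896
k = 10817
M = -9 (M = (0 - 2) - 7 = -2 - 7 = -9)
E = -4079 (E = 10817 - 14896 = -4079)
Z = -1143 (Z = -9*127 = -1143)
1/(E + Z) = 1/(-4079 - 1143) = 1/(-5222) = -1/5222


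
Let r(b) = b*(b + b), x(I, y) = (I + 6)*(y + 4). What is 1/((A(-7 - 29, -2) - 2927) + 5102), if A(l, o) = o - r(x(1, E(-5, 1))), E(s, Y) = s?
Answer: 1/2075 ≈ 0.00048193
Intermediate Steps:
x(I, y) = (4 + y)*(6 + I) (x(I, y) = (6 + I)*(4 + y) = (4 + y)*(6 + I))
r(b) = 2*b**2 (r(b) = b*(2*b) = 2*b**2)
A(l, o) = -98 + o (A(l, o) = o - 2*(24 + 4*1 + 6*(-5) + 1*(-5))**2 = o - 2*(24 + 4 - 30 - 5)**2 = o - 2*(-7)**2 = o - 2*49 = o - 1*98 = o - 98 = -98 + o)
1/((A(-7 - 29, -2) - 2927) + 5102) = 1/(((-98 - 2) - 2927) + 5102) = 1/((-100 - 2927) + 5102) = 1/(-3027 + 5102) = 1/2075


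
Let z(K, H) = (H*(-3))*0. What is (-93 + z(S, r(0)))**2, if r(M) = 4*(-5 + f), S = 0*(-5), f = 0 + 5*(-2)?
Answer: 8649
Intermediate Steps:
f = -10 (f = 0 - 10 = -10)
S = 0
r(M) = -60 (r(M) = 4*(-5 - 10) = 4*(-15) = -60)
z(K, H) = 0 (z(K, H) = -3*H*0 = 0)
(-93 + z(S, r(0)))**2 = (-93 + 0)**2 = (-93)**2 = 8649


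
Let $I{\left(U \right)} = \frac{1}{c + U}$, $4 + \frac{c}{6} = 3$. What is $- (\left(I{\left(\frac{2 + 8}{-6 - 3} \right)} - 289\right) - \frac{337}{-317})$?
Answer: $\frac{5844517}{20288} \approx 288.08$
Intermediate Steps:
$c = -6$ ($c = -24 + 6 \cdot 3 = -24 + 18 = -6$)
$I{\left(U \right)} = \frac{1}{-6 + U}$
$- (\left(I{\left(\frac{2 + 8}{-6 - 3} \right)} - 289\right) - \frac{337}{-317}) = - (\left(\frac{1}{-6 + \frac{2 + 8}{-6 - 3}} - 289\right) - \frac{337}{-317}) = - (\left(\frac{1}{-6 + \frac{10}{-9}} - 289\right) - - \frac{337}{317}) = - (\left(\frac{1}{-6 + 10 \left(- \frac{1}{9}\right)} - 289\right) + \frac{337}{317}) = - (\left(\frac{1}{-6 - \frac{10}{9}} - 289\right) + \frac{337}{317}) = - (\left(\frac{1}{- \frac{64}{9}} - 289\right) + \frac{337}{317}) = - (\left(- \frac{9}{64} - 289\right) + \frac{337}{317}) = - (- \frac{18505}{64} + \frac{337}{317}) = \left(-1\right) \left(- \frac{5844517}{20288}\right) = \frac{5844517}{20288}$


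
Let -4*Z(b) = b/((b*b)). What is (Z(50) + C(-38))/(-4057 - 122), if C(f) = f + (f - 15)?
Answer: 6067/278600 ≈ 0.021777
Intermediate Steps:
Z(b) = -1/(4*b) (Z(b) = -b/(4*(b*b)) = -b/(4*(b**2)) = -b/(4*b**2) = -1/(4*b))
C(f) = -15 + 2*f (C(f) = f + (-15 + f) = -15 + 2*f)
(Z(50) + C(-38))/(-4057 - 122) = (-1/4/50 + (-15 + 2*(-38)))/(-4057 - 122) = (-1/4*1/50 + (-15 - 76))/(-4179) = (-1/200 - 91)*(-1/4179) = -18201/200*(-1/4179) = 6067/278600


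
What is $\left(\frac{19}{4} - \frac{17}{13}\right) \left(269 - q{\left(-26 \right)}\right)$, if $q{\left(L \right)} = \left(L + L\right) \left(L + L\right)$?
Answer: $- \frac{435865}{52} \approx -8382.0$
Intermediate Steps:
$q{\left(L \right)} = 4 L^{2}$ ($q{\left(L \right)} = 2 L 2 L = 4 L^{2}$)
$\left(\frac{19}{4} - \frac{17}{13}\right) \left(269 - q{\left(-26 \right)}\right) = \left(\frac{19}{4} - \frac{17}{13}\right) \left(269 - 4 \left(-26\right)^{2}\right) = \left(19 \cdot \frac{1}{4} - \frac{17}{13}\right) \left(269 - 4 \cdot 676\right) = \left(\frac{19}{4} - \frac{17}{13}\right) \left(269 - 2704\right) = \frac{179 \left(269 - 2704\right)}{52} = \frac{179}{52} \left(-2435\right) = - \frac{435865}{52}$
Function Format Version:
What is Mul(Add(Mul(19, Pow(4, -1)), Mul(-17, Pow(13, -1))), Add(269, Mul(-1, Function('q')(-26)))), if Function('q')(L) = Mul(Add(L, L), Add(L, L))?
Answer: Rational(-435865, 52) ≈ -8382.0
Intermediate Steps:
Function('q')(L) = Mul(4, Pow(L, 2)) (Function('q')(L) = Mul(Mul(2, L), Mul(2, L)) = Mul(4, Pow(L, 2)))
Mul(Add(Mul(19, Pow(4, -1)), Mul(-17, Pow(13, -1))), Add(269, Mul(-1, Function('q')(-26)))) = Mul(Add(Mul(19, Pow(4, -1)), Mul(-17, Pow(13, -1))), Add(269, Mul(-1, Mul(4, Pow(-26, 2))))) = Mul(Add(Mul(19, Rational(1, 4)), Mul(-17, Rational(1, 13))), Add(269, Mul(-1, Mul(4, 676)))) = Mul(Add(Rational(19, 4), Rational(-17, 13)), Add(269, Mul(-1, 2704))) = Mul(Rational(179, 52), Add(269, -2704)) = Mul(Rational(179, 52), -2435) = Rational(-435865, 52)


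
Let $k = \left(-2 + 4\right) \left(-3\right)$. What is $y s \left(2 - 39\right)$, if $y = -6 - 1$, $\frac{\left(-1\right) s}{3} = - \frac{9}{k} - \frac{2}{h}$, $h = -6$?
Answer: $- \frac{2849}{2} \approx -1424.5$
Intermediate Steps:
$k = -6$ ($k = 2 \left(-3\right) = -6$)
$s = - \frac{11}{2}$ ($s = - 3 \left(- \frac{9}{-6} - \frac{2}{-6}\right) = - 3 \left(\left(-9\right) \left(- \frac{1}{6}\right) - - \frac{1}{3}\right) = - 3 \left(\frac{3}{2} + \frac{1}{3}\right) = \left(-3\right) \frac{11}{6} = - \frac{11}{2} \approx -5.5$)
$y = -7$ ($y = -6 - 1 = -7$)
$y s \left(2 - 39\right) = - 7 \left(- \frac{11 \left(2 - 39\right)}{2}\right) = - 7 \left(\left(- \frac{11}{2}\right) \left(-37\right)\right) = \left(-7\right) \frac{407}{2} = - \frac{2849}{2}$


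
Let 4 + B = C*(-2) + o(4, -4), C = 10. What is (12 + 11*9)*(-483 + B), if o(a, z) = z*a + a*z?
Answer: -59829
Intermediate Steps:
o(a, z) = 2*a*z (o(a, z) = a*z + a*z = 2*a*z)
B = -56 (B = -4 + (10*(-2) + 2*4*(-4)) = -4 + (-20 - 32) = -4 - 52 = -56)
(12 + 11*9)*(-483 + B) = (12 + 11*9)*(-483 - 56) = (12 + 99)*(-539) = 111*(-539) = -59829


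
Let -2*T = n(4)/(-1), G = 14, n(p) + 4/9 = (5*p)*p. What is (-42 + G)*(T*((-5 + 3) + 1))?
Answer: 10024/9 ≈ 1113.8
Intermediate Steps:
n(p) = -4/9 + 5*p**2 (n(p) = -4/9 + (5*p)*p = -4/9 + 5*p**2)
T = 358/9 (T = -(-4/9 + 5*4**2)/(2*(-1)) = -(-4/9 + 5*16)*(-1)/2 = -(-4/9 + 80)*(-1)/2 = -358*(-1)/9 = -1/2*(-716/9) = 358/9 ≈ 39.778)
(-42 + G)*(T*((-5 + 3) + 1)) = (-42 + 14)*(358*((-5 + 3) + 1)/9) = -10024*(-2 + 1)/9 = -10024*(-1)/9 = -28*(-358/9) = 10024/9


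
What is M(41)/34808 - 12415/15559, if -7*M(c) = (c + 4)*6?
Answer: -1514595085/1895521852 ≈ -0.79904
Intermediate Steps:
M(c) = -24/7 - 6*c/7 (M(c) = -(c + 4)*6/7 = -(4 + c)*6/7 = -(24 + 6*c)/7 = -24/7 - 6*c/7)
M(41)/34808 - 12415/15559 = (-24/7 - 6/7*41)/34808 - 12415/15559 = (-24/7 - 246/7)*(1/34808) - 12415*1/15559 = -270/7*1/34808 - 12415/15559 = -135/121828 - 12415/15559 = -1514595085/1895521852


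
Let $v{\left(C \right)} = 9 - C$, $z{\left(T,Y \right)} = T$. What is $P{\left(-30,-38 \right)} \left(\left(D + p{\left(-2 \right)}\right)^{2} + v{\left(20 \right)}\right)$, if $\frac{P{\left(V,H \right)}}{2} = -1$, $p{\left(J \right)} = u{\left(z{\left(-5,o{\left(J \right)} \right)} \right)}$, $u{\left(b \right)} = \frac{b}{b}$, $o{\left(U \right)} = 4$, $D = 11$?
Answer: $-266$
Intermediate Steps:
$u{\left(b \right)} = 1$
$p{\left(J \right)} = 1$
$P{\left(V,H \right)} = -2$ ($P{\left(V,H \right)} = 2 \left(-1\right) = -2$)
$P{\left(-30,-38 \right)} \left(\left(D + p{\left(-2 \right)}\right)^{2} + v{\left(20 \right)}\right) = - 2 \left(\left(11 + 1\right)^{2} + \left(9 - 20\right)\right) = - 2 \left(12^{2} + \left(9 - 20\right)\right) = - 2 \left(144 - 11\right) = \left(-2\right) 133 = -266$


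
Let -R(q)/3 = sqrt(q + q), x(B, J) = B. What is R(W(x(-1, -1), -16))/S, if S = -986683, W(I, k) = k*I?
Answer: 12*sqrt(2)/986683 ≈ 1.7200e-5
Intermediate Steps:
W(I, k) = I*k
R(q) = -3*sqrt(2)*sqrt(q) (R(q) = -3*sqrt(q + q) = -3*sqrt(2)*sqrt(q))
R(W(x(-1, -1), -16))/S = -3*sqrt(2)*sqrt(-1*(-16))/(-986683) = -3*sqrt(2)*sqrt(16)*(-1/986683) = -3*sqrt(2)*4*(-1/986683) = -12*sqrt(2)*(-1/986683) = 12*sqrt(2)/986683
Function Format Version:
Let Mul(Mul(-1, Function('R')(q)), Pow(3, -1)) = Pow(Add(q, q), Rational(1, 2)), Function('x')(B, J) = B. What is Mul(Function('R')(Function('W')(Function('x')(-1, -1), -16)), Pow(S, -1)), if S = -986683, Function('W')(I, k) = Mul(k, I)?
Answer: Mul(Rational(12, 986683), Pow(2, Rational(1, 2))) ≈ 1.7200e-5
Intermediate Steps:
Function('W')(I, k) = Mul(I, k)
Function('R')(q) = Mul(-3, Pow(2, Rational(1, 2)), Pow(q, Rational(1, 2))) (Function('R')(q) = Mul(-3, Pow(Add(q, q), Rational(1, 2))) = Mul(-3, Pow(Mul(2, q), Rational(1, 2))) = Mul(-3, Mul(Pow(2, Rational(1, 2)), Pow(q, Rational(1, 2)))) = Mul(-3, Pow(2, Rational(1, 2)), Pow(q, Rational(1, 2))))
Mul(Function('R')(Function('W')(Function('x')(-1, -1), -16)), Pow(S, -1)) = Mul(Mul(-3, Pow(2, Rational(1, 2)), Pow(Mul(-1, -16), Rational(1, 2))), Pow(-986683, -1)) = Mul(Mul(-3, Pow(2, Rational(1, 2)), Pow(16, Rational(1, 2))), Rational(-1, 986683)) = Mul(Mul(-3, Pow(2, Rational(1, 2)), 4), Rational(-1, 986683)) = Mul(Mul(-12, Pow(2, Rational(1, 2))), Rational(-1, 986683)) = Mul(Rational(12, 986683), Pow(2, Rational(1, 2)))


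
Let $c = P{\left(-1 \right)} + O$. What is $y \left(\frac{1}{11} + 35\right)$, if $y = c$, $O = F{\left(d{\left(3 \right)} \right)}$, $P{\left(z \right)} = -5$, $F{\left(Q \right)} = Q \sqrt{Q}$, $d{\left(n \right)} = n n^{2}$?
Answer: $- \frac{1930}{11} + \frac{31266 \sqrt{3}}{11} \approx 4747.7$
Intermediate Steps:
$d{\left(n \right)} = n^{3}$
$F{\left(Q \right)} = Q^{\frac{3}{2}}$
$O = 81 \sqrt{3}$ ($O = \left(3^{3}\right)^{\frac{3}{2}} = 27^{\frac{3}{2}} = 81 \sqrt{3} \approx 140.3$)
$c = -5 + 81 \sqrt{3} \approx 135.3$
$y = -5 + 81 \sqrt{3} \approx 135.3$
$y \left(\frac{1}{11} + 35\right) = \left(-5 + 81 \sqrt{3}\right) \left(\frac{1}{11} + 35\right) = \left(-5 + 81 \sqrt{3}\right) \frac{386}{11} = - \frac{1930}{11} + \frac{31266 \sqrt{3}}{11}$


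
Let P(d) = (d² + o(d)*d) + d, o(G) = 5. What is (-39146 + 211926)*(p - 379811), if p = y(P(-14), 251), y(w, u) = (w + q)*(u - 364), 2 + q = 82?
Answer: -69372379460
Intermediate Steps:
q = 80 (q = -2 + 82 = 80)
P(d) = d² + 6*d (P(d) = (d² + 5*d) + d = d² + 6*d)
y(w, u) = (-364 + u)*(80 + w) (y(w, u) = (w + 80)*(u - 364) = (80 + w)*(-364 + u) = (-364 + u)*(80 + w))
p = -21696 (p = -29120 - (-5096)*(6 - 14) + 80*251 + 251*(-14*(6 - 14)) = -29120 - (-5096)*(-8) + 20080 + 251*(-14*(-8)) = -29120 - 364*112 + 20080 + 251*112 = -29120 - 40768 + 20080 + 28112 = -21696)
(-39146 + 211926)*(p - 379811) = (-39146 + 211926)*(-21696 - 379811) = 172780*(-401507) = -69372379460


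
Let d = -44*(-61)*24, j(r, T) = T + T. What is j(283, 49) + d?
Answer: 64514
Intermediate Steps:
j(r, T) = 2*T
d = 64416 (d = 2684*24 = 64416)
j(283, 49) + d = 2*49 + 64416 = 98 + 64416 = 64514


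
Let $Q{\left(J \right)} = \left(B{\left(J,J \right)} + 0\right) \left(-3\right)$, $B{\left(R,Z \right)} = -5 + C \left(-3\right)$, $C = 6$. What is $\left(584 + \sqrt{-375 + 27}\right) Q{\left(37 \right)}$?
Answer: $40296 + 138 i \sqrt{87} \approx 40296.0 + 1287.2 i$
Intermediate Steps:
$B{\left(R,Z \right)} = -23$ ($B{\left(R,Z \right)} = -5 + 6 \left(-3\right) = -5 - 18 = -23$)
$Q{\left(J \right)} = 69$ ($Q{\left(J \right)} = \left(-23 + 0\right) \left(-3\right) = \left(-23\right) \left(-3\right) = 69$)
$\left(584 + \sqrt{-375 + 27}\right) Q{\left(37 \right)} = \left(584 + \sqrt{-375 + 27}\right) 69 = \left(584 + \sqrt{-348}\right) 69 = \left(584 + 2 i \sqrt{87}\right) 69 = 40296 + 138 i \sqrt{87}$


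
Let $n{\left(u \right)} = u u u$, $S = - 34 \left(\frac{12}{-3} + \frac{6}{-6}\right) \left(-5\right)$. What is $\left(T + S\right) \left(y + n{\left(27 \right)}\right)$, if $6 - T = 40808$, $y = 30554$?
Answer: $-2092471524$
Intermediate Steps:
$T = -40802$ ($T = 6 - 40808 = -40802$)
$S = -850$ ($S = - 34 \left(12 \left(- \frac{1}{3}\right) + 6 \left(- \frac{1}{6}\right)\right) \left(-5\right) = - 34 \left(-4 - 1\right) \left(-5\right) = \left(-34\right) \left(-5\right) \left(-5\right) = 170 \left(-5\right) = -850$)
$n{\left(u \right)} = u^{3}$ ($n{\left(u \right)} = u^{2} u = u^{3}$)
$\left(T + S\right) \left(y + n{\left(27 \right)}\right) = \left(-40802 - 850\right) \left(30554 + 27^{3}\right) = - 41652 \left(30554 + 19683\right) = \left(-41652\right) 50237 = -2092471524$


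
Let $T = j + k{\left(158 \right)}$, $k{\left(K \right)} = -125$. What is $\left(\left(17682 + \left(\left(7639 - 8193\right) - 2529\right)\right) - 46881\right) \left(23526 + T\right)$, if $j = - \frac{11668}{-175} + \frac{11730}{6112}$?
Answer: $- \frac{202594384268203}{267400} \approx -7.5765 \cdot 10^{8}$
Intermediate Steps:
$j = \frac{36683783}{534800}$ ($j = \left(-11668\right) \left(- \frac{1}{175}\right) + 11730 \cdot \frac{1}{6112} = \frac{11668}{175} + \frac{5865}{3056} = \frac{36683783}{534800} \approx 68.594$)
$T = - \frac{30166217}{534800}$ ($T = \frac{36683783}{534800} - 125 = - \frac{30166217}{534800} \approx -56.407$)
$\left(\left(17682 + \left(\left(7639 - 8193\right) - 2529\right)\right) - 46881\right) \left(23526 + T\right) = \left(\left(17682 + \left(\left(7639 - 8193\right) - 2529\right)\right) - 46881\right) \left(23526 - \frac{30166217}{534800}\right) = \left(\left(17682 - 3083\right) - 46881\right) \frac{12551538583}{534800} = \left(14599 - 46881\right) \frac{12551538583}{534800} = \left(-32282\right) \frac{12551538583}{534800} = - \frac{202594384268203}{267400}$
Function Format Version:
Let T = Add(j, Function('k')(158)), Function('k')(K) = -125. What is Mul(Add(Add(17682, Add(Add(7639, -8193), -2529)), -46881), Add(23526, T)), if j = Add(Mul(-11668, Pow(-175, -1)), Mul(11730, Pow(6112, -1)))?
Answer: Rational(-202594384268203, 267400) ≈ -7.5765e+8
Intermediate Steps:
j = Rational(36683783, 534800) (j = Add(Mul(-11668, Rational(-1, 175)), Mul(11730, Rational(1, 6112))) = Add(Rational(11668, 175), Rational(5865, 3056)) = Rational(36683783, 534800) ≈ 68.594)
T = Rational(-30166217, 534800) (T = Add(Rational(36683783, 534800), -125) = Rational(-30166217, 534800) ≈ -56.407)
Mul(Add(Add(17682, Add(Add(7639, -8193), -2529)), -46881), Add(23526, T)) = Mul(Add(Add(17682, Add(Add(7639, -8193), -2529)), -46881), Add(23526, Rational(-30166217, 534800))) = Mul(Add(Add(17682, Add(-554, -2529)), -46881), Rational(12551538583, 534800)) = Mul(Add(Add(17682, -3083), -46881), Rational(12551538583, 534800)) = Mul(Add(14599, -46881), Rational(12551538583, 534800)) = Mul(-32282, Rational(12551538583, 534800)) = Rational(-202594384268203, 267400)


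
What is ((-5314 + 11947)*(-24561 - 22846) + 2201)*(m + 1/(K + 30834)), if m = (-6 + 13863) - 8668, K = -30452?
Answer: -311649681748785/191 ≈ -1.6317e+12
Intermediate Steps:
m = 5189 (m = 13857 - 8668 = 5189)
((-5314 + 11947)*(-24561 - 22846) + 2201)*(m + 1/(K + 30834)) = ((-5314 + 11947)*(-24561 - 22846) + 2201)*(5189 + 1/(-30452 + 30834)) = (6633*(-47407) + 2201)*(5189 + 1/382) = (-314450631 + 2201)*(5189 + 1/382) = -314448430*1982199/382 = -311649681748785/191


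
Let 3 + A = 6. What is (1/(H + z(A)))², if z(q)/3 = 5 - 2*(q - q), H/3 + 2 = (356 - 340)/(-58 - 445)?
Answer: 253009/20061441 ≈ 0.012612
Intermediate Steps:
A = 3 (A = -3 + 6 = 3)
H = -3066/503 (H = -6 + 3*((356 - 340)/(-58 - 445)) = -6 + 3*(16/(-503)) = -6 + 3*(16*(-1/503)) = -6 + 3*(-16/503) = -6 - 48/503 = -3066/503 ≈ -6.0954)
z(q) = 15 (z(q) = 3*(5 - 2*(q - q)) = 3*(5 - 2*0) = 3*(5 + 0) = 3*5 = 15)
(1/(H + z(A)))² = (1/(-3066/503 + 15))² = (1/(4479/503))² = (503/4479)² = 253009/20061441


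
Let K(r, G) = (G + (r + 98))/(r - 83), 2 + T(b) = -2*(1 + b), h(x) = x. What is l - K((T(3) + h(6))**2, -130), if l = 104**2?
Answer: 724656/67 ≈ 10816.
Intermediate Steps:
T(b) = -4 - 2*b (T(b) = -2 - 2*(1 + b) = -2 + (-2 - 2*b) = -4 - 2*b)
K(r, G) = (98 + G + r)/(-83 + r) (K(r, G) = (G + (98 + r))/(-83 + r) = (98 + G + r)/(-83 + r))
l = 10816
l - K((T(3) + h(6))**2, -130) = 10816 - (98 - 130 + ((-4 - 2*3) + 6)**2)/(-83 + ((-4 - 2*3) + 6)**2) = 10816 - (98 - 130 + ((-4 - 6) + 6)**2)/(-83 + ((-4 - 6) + 6)**2) = 10816 - (98 - 130 + (-10 + 6)**2)/(-83 + (-10 + 6)**2) = 10816 - (98 - 130 + (-4)**2)/(-83 + (-4)**2) = 10816 - (98 - 130 + 16)/(-83 + 16) = 10816 - (-16)/(-67) = 10816 - (-1)*(-16)/67 = 10816 - 1*16/67 = 10816 - 16/67 = 724656/67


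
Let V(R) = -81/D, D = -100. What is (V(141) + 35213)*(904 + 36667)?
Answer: 132301805551/100 ≈ 1.3230e+9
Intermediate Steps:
V(R) = 81/100 (V(R) = -81/(-100) = -81*(-1/100) = 81/100)
(V(141) + 35213)*(904 + 36667) = (81/100 + 35213)*(904 + 36667) = (3521381/100)*37571 = 132301805551/100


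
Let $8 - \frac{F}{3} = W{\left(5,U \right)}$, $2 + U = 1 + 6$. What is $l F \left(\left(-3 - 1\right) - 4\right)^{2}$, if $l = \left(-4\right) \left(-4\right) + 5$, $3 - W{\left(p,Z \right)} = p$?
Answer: $40320$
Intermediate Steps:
$U = 5$ ($U = -2 + \left(1 + 6\right) = -2 + 7 = 5$)
$W{\left(p,Z \right)} = 3 - p$
$F = 30$ ($F = 24 - 3 \left(3 - 5\right) = 24 - -6 = 24 + 6 = 30$)
$l = 21$ ($l = 16 + 5 = 21$)
$l F \left(\left(-3 - 1\right) - 4\right)^{2} = 21 \cdot 30 \left(\left(-3 - 1\right) - 4\right)^{2} = 630 \left(-4 - 4\right)^{2} = 630 \left(-8\right)^{2} = 630 \cdot 64 = 40320$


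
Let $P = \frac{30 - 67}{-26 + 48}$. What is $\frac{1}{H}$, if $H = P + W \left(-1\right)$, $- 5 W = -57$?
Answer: $- \frac{110}{1439} \approx -0.076442$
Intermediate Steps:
$W = \frac{57}{5}$ ($W = \left(- \frac{1}{5}\right) \left(-57\right) = \frac{57}{5} \approx 11.4$)
$P = - \frac{37}{22} \approx -1.6818$
$H = - \frac{1439}{110}$ ($H = - \frac{37}{22} + \frac{57}{5} \left(-1\right) = - \frac{37}{22} - \frac{57}{5} = - \frac{1439}{110} \approx -13.082$)
$\frac{1}{H} = \frac{1}{- \frac{1439}{110}} = - \frac{110}{1439}$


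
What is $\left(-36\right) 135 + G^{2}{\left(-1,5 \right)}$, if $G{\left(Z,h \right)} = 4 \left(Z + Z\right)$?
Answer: $-4796$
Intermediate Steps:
$G{\left(Z,h \right)} = 8 Z$ ($G{\left(Z,h \right)} = 4 \cdot 2 Z = 8 Z$)
$\left(-36\right) 135 + G^{2}{\left(-1,5 \right)} = \left(-36\right) 135 + \left(8 \left(-1\right)\right)^{2} = -4860 + \left(-8\right)^{2} = -4860 + 64 = -4796$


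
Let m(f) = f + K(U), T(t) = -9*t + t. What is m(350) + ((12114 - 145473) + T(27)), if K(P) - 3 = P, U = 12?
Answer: -133210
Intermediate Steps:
K(P) = 3 + P
T(t) = -8*t
m(f) = 15 + f (m(f) = f + (3 + 12) = f + 15 = 15 + f)
m(350) + ((12114 - 145473) + T(27)) = (15 + 350) + ((12114 - 145473) - 8*27) = 365 + (-133359 - 216) = 365 - 133575 = -133210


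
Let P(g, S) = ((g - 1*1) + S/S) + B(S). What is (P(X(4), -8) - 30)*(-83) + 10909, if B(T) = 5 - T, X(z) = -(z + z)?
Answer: 12984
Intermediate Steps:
X(z) = -2*z
P(g, S) = 5 + g - S (P(g, S) = ((g - 1*1) + S/S) + (5 - S) = ((g - 1) + 1) + (5 - S) = ((-1 + g) + 1) + (5 - S) = g + (5 - S) = 5 + g - S)
(P(X(4), -8) - 30)*(-83) + 10909 = ((5 - 2*4 - 1*(-8)) - 30)*(-83) + 10909 = ((5 - 8 + 8) - 30)*(-83) + 10909 = (5 - 30)*(-83) + 10909 = -25*(-83) + 10909 = 2075 + 10909 = 12984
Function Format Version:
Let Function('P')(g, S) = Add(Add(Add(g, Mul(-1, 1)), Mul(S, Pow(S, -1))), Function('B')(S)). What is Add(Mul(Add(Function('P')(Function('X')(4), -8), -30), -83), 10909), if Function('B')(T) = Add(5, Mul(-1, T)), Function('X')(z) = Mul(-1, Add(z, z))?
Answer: 12984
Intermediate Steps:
Function('X')(z) = Mul(-2, z) (Function('X')(z) = Mul(-1, Mul(2, z)) = Mul(-2, z))
Function('P')(g, S) = Add(5, g, Mul(-1, S)) (Function('P')(g, S) = Add(Add(Add(g, Mul(-1, 1)), Mul(S, Pow(S, -1))), Add(5, Mul(-1, S))) = Add(Add(Add(g, -1), 1), Add(5, Mul(-1, S))) = Add(Add(Add(-1, g), 1), Add(5, Mul(-1, S))) = Add(g, Add(5, Mul(-1, S))) = Add(5, g, Mul(-1, S)))
Add(Mul(Add(Function('P')(Function('X')(4), -8), -30), -83), 10909) = Add(Mul(Add(Add(5, Mul(-2, 4), Mul(-1, -8)), -30), -83), 10909) = Add(Mul(Add(Add(5, -8, 8), -30), -83), 10909) = Add(Mul(Add(5, -30), -83), 10909) = Add(Mul(-25, -83), 10909) = Add(2075, 10909) = 12984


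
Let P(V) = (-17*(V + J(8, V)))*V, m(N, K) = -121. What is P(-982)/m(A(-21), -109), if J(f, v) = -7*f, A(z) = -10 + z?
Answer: 17328372/121 ≈ 1.4321e+5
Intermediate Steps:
P(V) = V*(952 - 17*V) (P(V) = (-17*(V - 7*8))*V = (-17*(V - 56))*V = (-17*(-56 + V))*V = (952 - 17*V)*V = V*(952 - 17*V))
P(-982)/m(A(-21), -109) = (17*(-982)*(56 - 1*(-982)))/(-121) = (17*(-982)*(56 + 982))*(-1/121) = (17*(-982)*1038)*(-1/121) = -17328372*(-1/121) = 17328372/121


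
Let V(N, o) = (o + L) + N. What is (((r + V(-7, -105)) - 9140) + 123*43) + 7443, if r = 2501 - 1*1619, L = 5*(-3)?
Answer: 4347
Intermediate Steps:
L = -15
r = 882 (r = 2501 - 1619 = 882)
V(N, o) = -15 + N + o (V(N, o) = (o - 15) + N = (-15 + o) + N = -15 + N + o)
(((r + V(-7, -105)) - 9140) + 123*43) + 7443 = (((882 + (-15 - 7 - 105)) - 9140) + 123*43) + 7443 = (((882 - 127) - 9140) + 5289) + 7443 = ((755 - 9140) + 5289) + 7443 = (-8385 + 5289) + 7443 = -3096 + 7443 = 4347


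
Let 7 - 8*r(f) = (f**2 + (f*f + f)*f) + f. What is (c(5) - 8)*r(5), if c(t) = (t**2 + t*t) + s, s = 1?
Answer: -7439/8 ≈ -929.88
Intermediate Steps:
r(f) = 7/8 - f/8 - f**2/8 - f*(f + f**2)/8 (r(f) = 7/8 - ((f**2 + (f*f + f)*f) + f)/8 = 7/8 - ((f**2 + (f**2 + f)*f) + f)/8 = 7/8 - ((f**2 + (f + f**2)*f) + f)/8 = 7/8 - ((f**2 + f*(f + f**2)) + f)/8 = 7/8 - (f + f**2 + f*(f + f**2))/8 = 7/8 + (-f/8 - f**2/8 - f*(f + f**2)/8) = 7/8 - f/8 - f**2/8 - f*(f + f**2)/8)
c(t) = 1 + 2*t**2 (c(t) = (t**2 + t*t) + 1 = (t**2 + t**2) + 1 = 2*t**2 + 1 = 1 + 2*t**2)
(c(5) - 8)*r(5) = ((1 + 2*5**2) - 8)*(7/8 - 1/4*5**2 - 1/8*5 - 1/8*5**3) = ((1 + 2*25) - 8)*(7/8 - 1/4*25 - 5/8 - 1/8*125) = ((1 + 50) - 8)*(7/8 - 25/4 - 5/8 - 125/8) = (51 - 8)*(-173/8) = 43*(-173/8) = -7439/8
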